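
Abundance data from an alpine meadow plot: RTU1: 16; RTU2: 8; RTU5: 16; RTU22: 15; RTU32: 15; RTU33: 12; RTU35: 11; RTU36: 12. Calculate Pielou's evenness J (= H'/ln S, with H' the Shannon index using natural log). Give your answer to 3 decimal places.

Total N = 16+8+16+15+15+12+11+12 = 105, so the proportions are 0.15238, 0.07619, 0.15238, 0.14286, 0.14286, 0.11429, 0.10476, 0.11429 (working shown to 5 dp, full precision carried).
H' = −Σ pᵢ ln pᵢ = −((-0.28669) + (-0.19615) + (-0.28669) + (-0.27799) + (-0.27799) + (-0.24789) + (-0.23635) + (-0.24789)) = 2.05763.
With S = 8 species, ln S = 2.07944, so J = 2.05763/2.07944 = 0.98951, i.e. 0.990 to 3 decimal places.

0.990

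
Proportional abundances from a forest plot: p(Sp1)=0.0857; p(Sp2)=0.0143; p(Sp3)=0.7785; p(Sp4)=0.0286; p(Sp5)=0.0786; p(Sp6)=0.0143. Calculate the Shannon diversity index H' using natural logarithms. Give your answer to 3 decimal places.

Each pᵢ ln pᵢ term (working shown to 5 dp, full precision carried): 0.0857×(-2.45690)=-0.21056, 0.0143×(-4.24750)=-0.06074, 0.7785×(-0.25039)=-0.19493, 0.0286×(-3.55435)=-0.10165, 0.0786×(-2.54338)=-0.19991, 0.0143×(-4.24750)=-0.06074.
Sum = -0.82852, so H' = 0.829.

0.829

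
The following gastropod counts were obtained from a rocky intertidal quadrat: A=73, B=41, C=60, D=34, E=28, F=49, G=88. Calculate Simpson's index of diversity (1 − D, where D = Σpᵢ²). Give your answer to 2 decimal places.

0.84

Total N = 73+41+60+34+28+49+88 = 373, so the proportions are 0.1957, 0.1099, 0.1609, 0.0912, 0.0751, 0.1314, 0.2359 (working shown to 4 dp, full precision carried).
D = 0.1957² + 0.1099² + 0.1609² + 0.0912² + 0.0751² + 0.1314² + 0.2359² = 0.0383 + 0.0121 + 0.0259 + 0.0083 + 0.0056 + 0.0173 + 0.0557 = 0.1631.
So 1 − D = 0.8369, i.e. 0.84 to 2 decimal places.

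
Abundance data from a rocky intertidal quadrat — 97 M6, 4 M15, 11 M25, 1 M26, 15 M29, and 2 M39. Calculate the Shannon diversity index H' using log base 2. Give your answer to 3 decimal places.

Total N = 97+4+11+1+15+2 = 130, so the proportions are 0.74615, 0.03077, 0.08462, 0.00769, 0.11538, 0.01538 (working shown to 5 dp, full precision carried).
Each pᵢ log₂ pᵢ term: 0.74615×(-0.42245)=-0.31522, 0.03077×(-5.02237)=-0.15453, 0.08462×(-3.56294)=-0.30148, 0.00769×(-7.02237)=-0.05402, 0.11538×(-3.11548)=-0.35948, 0.01538×(-6.02237)=-0.09265.
Sum = -1.27738, so H' = 1.277.

1.277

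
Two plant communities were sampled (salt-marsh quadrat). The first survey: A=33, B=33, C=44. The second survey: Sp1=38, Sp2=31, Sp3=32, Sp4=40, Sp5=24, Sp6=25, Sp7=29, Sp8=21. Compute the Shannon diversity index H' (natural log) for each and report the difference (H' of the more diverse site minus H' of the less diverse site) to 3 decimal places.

The first survey: N=110, proportions 0.3, 0.3, 0.4, giving H' = 1.08890 (working shown to 5 dp, full precision carried).
The second survey: N=240, proportions 0.15833, 0.12917, 0.13333, 0.16667, 0.1, 0.10417, 0.12083, 0.0875, giving H' = 2.05784.
Difference = |1.08890 − 2.05784| = 0.96894, i.e. 0.969 to 3 decimal places.

0.969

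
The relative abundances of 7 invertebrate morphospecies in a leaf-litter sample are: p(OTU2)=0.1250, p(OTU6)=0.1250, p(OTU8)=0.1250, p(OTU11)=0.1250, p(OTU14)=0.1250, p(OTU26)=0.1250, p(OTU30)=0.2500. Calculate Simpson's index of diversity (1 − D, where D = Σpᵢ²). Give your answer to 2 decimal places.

0.84

D = 0.125² + 0.125² + 0.125² + 0.125² + 0.125² + 0.125² + 0.25² = 0.0156 + 0.0156 + 0.0156 + 0.0156 + 0.0156 + 0.0156 + 0.0625 = 0.1562 (working shown to 4 dp, full precision carried).
So 1 − D = 0.8438, i.e. 0.84 to 2 decimal places.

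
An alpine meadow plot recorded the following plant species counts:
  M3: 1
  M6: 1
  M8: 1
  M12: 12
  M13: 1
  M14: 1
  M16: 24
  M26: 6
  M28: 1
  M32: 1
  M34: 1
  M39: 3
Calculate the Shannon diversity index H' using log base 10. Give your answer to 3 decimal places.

Total N = 1+1+1+12+1+1+24+6+1+1+1+3 = 53, so the proportions are 0.01887, 0.01887, 0.01887, 0.22642, 0.01887, 0.01887, 0.45283, 0.11321, 0.01887, 0.01887, 0.01887, 0.0566 (working shown to 5 dp, full precision carried).
Each pᵢ log₁₀ pᵢ term: 0.01887×(-1.72428)=-0.03253, 0.01887×(-1.72428)=-0.03253, 0.01887×(-1.72428)=-0.03253, 0.22642×(-0.64509)=-0.14606, 0.01887×(-1.72428)=-0.03253, 0.01887×(-1.72428)=-0.03253, 0.45283×(-0.34406)=-0.15580, 0.11321×(-0.94612)=-0.10711, 0.01887×(-1.72428)=-0.03253, 0.01887×(-1.72428)=-0.03253, 0.01887×(-1.72428)=-0.03253, 0.0566×(-1.24715)=-0.07059.
Sum = -0.73983, so H' = 0.740.

0.740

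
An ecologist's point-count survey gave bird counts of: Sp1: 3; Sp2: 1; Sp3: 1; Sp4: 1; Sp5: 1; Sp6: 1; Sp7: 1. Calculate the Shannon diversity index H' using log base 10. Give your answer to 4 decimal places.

Total N = 3+1+1+1+1+1+1 = 9, so the proportions are 0.333333, 0.111111, 0.111111, 0.111111, 0.111111, 0.111111, 0.111111 (working shown to 6 dp, full precision carried).
Each pᵢ log₁₀ pᵢ term: 0.333333×(-0.477121)=-0.159040, 0.111111×(-0.954243)=-0.106027, 0.111111×(-0.954243)=-0.106027, 0.111111×(-0.954243)=-0.106027, 0.111111×(-0.954243)=-0.106027, 0.111111×(-0.954243)=-0.106027, 0.111111×(-0.954243)=-0.106027.
Sum = -0.795202, so H' = 0.7952.

0.7952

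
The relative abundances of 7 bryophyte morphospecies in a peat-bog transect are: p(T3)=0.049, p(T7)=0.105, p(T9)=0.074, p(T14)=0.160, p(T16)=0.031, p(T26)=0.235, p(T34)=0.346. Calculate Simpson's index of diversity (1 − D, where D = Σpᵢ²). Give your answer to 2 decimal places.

0.78

D = 0.049² + 0.105² + 0.074² + 0.16² + 0.031² + 0.235² + 0.346² = 0.0024 + 0.0110 + 0.0055 + 0.0256 + 0.0010 + 0.0552 + 0.1197 = 0.2204 (working shown to 4 dp, full precision carried).
So 1 − D = 0.7796, i.e. 0.78 to 2 decimal places.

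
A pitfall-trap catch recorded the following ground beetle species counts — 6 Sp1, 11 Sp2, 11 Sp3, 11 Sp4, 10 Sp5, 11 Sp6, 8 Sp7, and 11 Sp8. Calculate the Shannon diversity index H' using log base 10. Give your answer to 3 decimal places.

0.895

Total N = 6+11+11+11+10+11+8+11 = 79, so the proportions are 0.07595, 0.13924, 0.13924, 0.13924, 0.12658, 0.13924, 0.10127, 0.13924 (working shown to 5 dp, full precision carried).
Each pᵢ log₁₀ pᵢ term: 0.07595×(-1.11948)=-0.08502, 0.13924×(-0.85623)=-0.11922, 0.13924×(-0.85623)=-0.11922, 0.13924×(-0.85623)=-0.11922, 0.12658×(-0.89763)=-0.11362, 0.13924×(-0.85623)=-0.11922, 0.10127×(-0.99454)=-0.10071, 0.13924×(-0.85623)=-0.11922.
Sum = -0.89547, so H' = 0.895.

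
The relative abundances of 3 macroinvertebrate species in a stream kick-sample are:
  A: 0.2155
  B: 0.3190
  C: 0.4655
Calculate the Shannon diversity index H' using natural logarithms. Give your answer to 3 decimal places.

1.051

Each pᵢ ln pᵢ term (working shown to 5 dp, full precision carried): 0.2155×(-1.53479)=-0.33075, 0.319×(-1.14256)=-0.36448, 0.4655×(-0.76464)=-0.35594.
Sum = -1.05117, so H' = 1.051.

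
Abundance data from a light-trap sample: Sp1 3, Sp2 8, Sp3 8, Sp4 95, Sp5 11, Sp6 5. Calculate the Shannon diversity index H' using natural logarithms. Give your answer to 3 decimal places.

Total N = 3+8+8+95+11+5 = 130, so the proportions are 0.02308, 0.06154, 0.06154, 0.73077, 0.08462, 0.03846 (working shown to 5 dp, full precision carried).
Each pᵢ ln pᵢ term: 0.02308×(-3.76892)=-0.08698, 0.06154×(-2.78809)=-0.17157, 0.06154×(-2.78809)=-0.17157, 0.73077×(-0.31366)=-0.22921, 0.08462×(-2.46964)=-0.20897, 0.03846×(-3.25810)=-0.12531.
Sum = -0.99362, so H' = 0.994.

0.994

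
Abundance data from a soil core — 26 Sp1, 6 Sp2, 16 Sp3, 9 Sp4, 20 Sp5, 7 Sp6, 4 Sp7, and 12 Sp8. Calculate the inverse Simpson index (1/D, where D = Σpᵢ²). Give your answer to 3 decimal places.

Total N = 26+6+16+9+20+7+4+12 = 100, so the proportions are 0.26, 0.06, 0.16, 0.09, 0.2, 0.07, 0.04, 0.12 (working shown to 7 dp, full precision carried).
D = 0.26² + 0.06² + 0.16² + 0.09² + 0.2² + 0.07² + 0.04² + 0.12² = 0.0676000 + 0.0036000 + 0.0256000 + 0.0081000 + 0.0400000 + 0.0049000 + 0.0016000 + 0.0144000 = 0.1658000.
So 1/D = 6.03136, i.e. 6.031 to 3 decimal places.

6.031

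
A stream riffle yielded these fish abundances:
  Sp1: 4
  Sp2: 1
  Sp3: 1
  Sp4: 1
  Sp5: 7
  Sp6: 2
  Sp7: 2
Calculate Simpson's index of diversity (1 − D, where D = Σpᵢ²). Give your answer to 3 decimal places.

Total N = 4+1+1+1+7+2+2 = 18, so the proportions are 0.22222, 0.05556, 0.05556, 0.05556, 0.38889, 0.11111, 0.11111 (working shown to 5 dp, full precision carried).
D = 0.22222² + 0.05556² + 0.05556² + 0.05556² + 0.38889² + 0.11111² + 0.11111² = 0.04938 + 0.00309 + 0.00309 + 0.00309 + 0.15123 + 0.01235 + 0.01235 = 0.23457.
So 1 − D = 0.76543, i.e. 0.765 to 3 decimal places.

0.765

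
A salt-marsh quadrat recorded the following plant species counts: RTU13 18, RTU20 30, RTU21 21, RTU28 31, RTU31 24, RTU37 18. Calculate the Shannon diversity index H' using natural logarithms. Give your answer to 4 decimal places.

Total N = 18+30+21+31+24+18 = 142, so the proportions are 0.126761, 0.211268, 0.147887, 0.21831, 0.169014, 0.126761 (working shown to 6 dp, full precision carried).
Each pᵢ ln pᵢ term: 0.126761×(-2.065455)=-0.261818, 0.211268×(-1.554630)=-0.328443, 0.147887×(-1.911305)=-0.282658, 0.21831×(-1.521840)=-0.332233, 0.169014×(-1.777773)=-0.300469, 0.126761×(-2.065455)=-0.261818.
Sum = -1.767439, so H' = 1.7674.

1.7674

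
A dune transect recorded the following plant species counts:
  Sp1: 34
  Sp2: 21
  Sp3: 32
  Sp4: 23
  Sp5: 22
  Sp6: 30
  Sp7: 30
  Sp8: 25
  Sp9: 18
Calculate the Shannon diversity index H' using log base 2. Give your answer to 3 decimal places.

3.141

Total N = 34+21+32+23+22+30+30+25+18 = 235, so the proportions are 0.14468, 0.08936, 0.13617, 0.09787, 0.09362, 0.12766, 0.12766, 0.10638, 0.0766 (working shown to 5 dp, full precision carried).
Each pᵢ log₂ pᵢ term: 0.14468×(-2.78905)=-0.40352, 0.08936×(-3.48420)=-0.31135, 0.13617×(-2.87652)=-0.39170, 0.09787×(-3.35295)=-0.32816, 0.09362×(-3.41709)=-0.31990, 0.12766×(-2.96963)=-0.37910, 0.12766×(-2.96963)=-0.37910, 0.10638×(-3.23266)=-0.34390, 0.0766×(-3.70659)=-0.28391.
Sum = -3.14064, so H' = 3.141.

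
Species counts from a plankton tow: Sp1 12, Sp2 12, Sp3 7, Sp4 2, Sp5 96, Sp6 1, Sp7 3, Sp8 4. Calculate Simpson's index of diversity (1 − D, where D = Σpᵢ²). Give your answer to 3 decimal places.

0.489

Total N = 12+12+7+2+96+1+3+4 = 137, so the proportions are 0.08759, 0.08759, 0.05109, 0.0146, 0.70073, 0.0073, 0.0219, 0.0292 (working shown to 5 dp, full precision carried).
D = 0.08759² + 0.08759² + 0.05109² + 0.0146² + 0.70073² + 0.0073² + 0.0219² + 0.0292² = 0.00767 + 0.00767 + 0.00261 + 0.00021 + 0.49102 + 0.00005 + 0.00048 + 0.00085 = 0.51058.
So 1 − D = 0.48942, i.e. 0.489 to 3 decimal places.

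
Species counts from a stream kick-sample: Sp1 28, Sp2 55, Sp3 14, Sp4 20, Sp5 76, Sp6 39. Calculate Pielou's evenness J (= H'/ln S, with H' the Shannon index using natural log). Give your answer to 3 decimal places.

0.917

Total N = 28+55+14+20+76+39 = 232, so the proportions are 0.12069, 0.23707, 0.06034, 0.08621, 0.32759, 0.1681 (working shown to 5 dp, full precision carried).
H' = −Σ pᵢ ln pᵢ = −((-0.25520) + (-0.34124) + (-0.16943) + (-0.21129) + (-0.36559) + (-0.29976)) = 1.64251.
With S = 6 species, ln S = 1.79176, so J = 1.64251/1.79176 = 0.91670, i.e. 0.917 to 3 decimal places.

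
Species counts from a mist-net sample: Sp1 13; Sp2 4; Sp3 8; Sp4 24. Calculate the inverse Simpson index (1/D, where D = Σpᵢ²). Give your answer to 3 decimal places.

2.910

Total N = 13+4+8+24 = 49, so the proportions are 0.265306, 0.081633, 0.163265, 0.489796 (working shown to 6 dp, full precision carried).
D = 0.265306² + 0.081633² + 0.163265² + 0.489796² = 0.070387 + 0.006664 + 0.026656 + 0.239900 = 0.343607.
So 1/D = 2.91030, i.e. 2.910 to 3 decimal places.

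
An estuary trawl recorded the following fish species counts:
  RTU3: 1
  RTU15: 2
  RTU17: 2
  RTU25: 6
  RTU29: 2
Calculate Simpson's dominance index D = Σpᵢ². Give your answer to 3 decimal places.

0.290

Total N = 1+2+2+6+2 = 13, so the proportions are 0.07692, 0.15385, 0.15385, 0.46154, 0.15385 (working shown to 5 dp, full precision carried).
D = 0.07692² + 0.15385² + 0.15385² + 0.46154² + 0.15385² = 0.00592 + 0.02367 + 0.02367 + 0.21302 + 0.02367 = 0.28994.
To 3 decimal places, D = 0.290.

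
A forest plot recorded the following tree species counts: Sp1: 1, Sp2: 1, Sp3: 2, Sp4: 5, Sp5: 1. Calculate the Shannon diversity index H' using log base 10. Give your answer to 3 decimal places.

0.590

Total N = 1+1+2+5+1 = 10, so the proportions are 0.1, 0.1, 0.2, 0.5, 0.1 (working shown to 5 dp, full precision carried).
Each pᵢ log₁₀ pᵢ term: 0.1×(-1.00000)=-0.10000, 0.1×(-1.00000)=-0.10000, 0.2×(-0.69897)=-0.13979, 0.5×(-0.30103)=-0.15051, 0.1×(-1.00000)=-0.10000.
Sum = -0.59031, so H' = 0.590.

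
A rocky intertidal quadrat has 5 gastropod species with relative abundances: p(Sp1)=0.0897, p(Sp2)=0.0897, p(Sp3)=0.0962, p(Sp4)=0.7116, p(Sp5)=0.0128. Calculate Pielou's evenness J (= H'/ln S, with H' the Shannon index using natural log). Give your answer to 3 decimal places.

H' = −Σ pᵢ ln pᵢ = −((-0.21629) + (-0.21629) + (-0.22524) + (-0.24211) + (-0.05579)) = 0.95572 (working shown to 5 dp, full precision carried).
With S = 5 species, ln S = 1.60944, so J = 0.95572/1.60944 = 0.59382, i.e. 0.594 to 3 decimal places.

0.594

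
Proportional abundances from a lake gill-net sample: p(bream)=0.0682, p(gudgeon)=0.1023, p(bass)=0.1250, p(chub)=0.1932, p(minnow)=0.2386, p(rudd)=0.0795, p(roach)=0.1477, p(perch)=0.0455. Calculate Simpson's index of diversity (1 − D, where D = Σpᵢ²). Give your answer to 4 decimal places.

D = 0.0682² + 0.1023² + 0.125² + 0.1932² + 0.2386² + 0.0795² + 0.1477² + 0.0455² = 0.004651 + 0.010465 + 0.015625 + 0.037326 + 0.056930 + 0.006320 + 0.021815 + 0.002070 = 0.155204 (working shown to 6 dp, full precision carried).
So 1 − D = 0.844796, i.e. 0.8448 to 4 decimal places.

0.8448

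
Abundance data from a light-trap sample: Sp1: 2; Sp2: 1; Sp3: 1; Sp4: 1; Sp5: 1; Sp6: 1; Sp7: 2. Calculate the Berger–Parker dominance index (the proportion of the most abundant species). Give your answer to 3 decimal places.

Total N = 2+1+1+1+1+1+2 = 9, so the proportions are 0.22222, 0.11111, 0.11111, 0.11111, 0.11111, 0.11111, 0.22222 (working shown to 5 dp, full precision carried).
The largest proportion is 0.22222, i.e. d = 0.222 to 3 decimal places.

0.222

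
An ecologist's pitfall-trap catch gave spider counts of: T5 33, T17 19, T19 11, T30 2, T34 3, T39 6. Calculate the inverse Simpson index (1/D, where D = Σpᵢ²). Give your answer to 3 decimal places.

Total N = 33+19+11+2+3+6 = 74, so the proportions are 0.4459459, 0.2567568, 0.1486486, 0.027027, 0.0405405, 0.0810811 (working shown to 7 dp, full precision carried).
D = 0.4459459² + 0.2567568² + 0.1486486² + 0.027027² + 0.0405405² + 0.0810811² = 0.1988678 + 0.0659240 + 0.0220964 + 0.0007305 + 0.0016435 + 0.0065741 = 0.2958364.
So 1/D = 3.38025, i.e. 3.380 to 3 decimal places.

3.380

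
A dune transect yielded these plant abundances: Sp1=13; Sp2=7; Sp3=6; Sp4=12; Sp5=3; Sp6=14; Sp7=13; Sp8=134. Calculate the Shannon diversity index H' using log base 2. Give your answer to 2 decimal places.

1.82

Total N = 13+7+6+12+3+14+13+134 = 202, so the proportions are 0.0644, 0.0347, 0.0297, 0.0594, 0.0149, 0.0693, 0.0644, 0.6634 (working shown to 4 dp, full precision carried).
Each pᵢ log₂ pᵢ term: 0.0644×(-3.9578)=-0.2547, 0.0347×(-4.8509)=-0.1681, 0.0297×(-5.0732)=-0.1507, 0.0594×(-4.0732)=-0.2420, 0.0149×(-6.0732)=-0.0902, 0.0693×(-3.8509)=-0.2669, 0.0644×(-3.9578)=-0.2547, 0.6634×(-0.5921)=-0.3928.
Sum = -1.8201, so H' = 1.82.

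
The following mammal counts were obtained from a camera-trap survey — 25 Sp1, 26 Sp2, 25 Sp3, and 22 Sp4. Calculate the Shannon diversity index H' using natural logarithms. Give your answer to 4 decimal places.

Total N = 25+26+25+22 = 98, so the proportions are 0.255102, 0.265306, 0.255102, 0.22449 (working shown to 6 dp, full precision carried).
Each pᵢ ln pᵢ term: 0.255102×(-1.366092)=-0.348493, 0.265306×(-1.326871)=-0.352027, 0.255102×(-1.366092)=-0.348493, 0.22449×(-1.493925)=-0.335371.
Sum = -1.384383, so H' = 1.3844.

1.3844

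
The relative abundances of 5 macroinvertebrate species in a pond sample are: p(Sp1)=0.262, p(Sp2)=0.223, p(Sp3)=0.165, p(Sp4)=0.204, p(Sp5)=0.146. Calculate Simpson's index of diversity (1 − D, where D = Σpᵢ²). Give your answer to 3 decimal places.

0.791

D = 0.262² + 0.223² + 0.165² + 0.204² + 0.146² = 0.06864 + 0.04973 + 0.02723 + 0.04162 + 0.02132 = 0.20853 (working shown to 5 dp, full precision carried).
So 1 − D = 0.79147, i.e. 0.791 to 3 decimal places.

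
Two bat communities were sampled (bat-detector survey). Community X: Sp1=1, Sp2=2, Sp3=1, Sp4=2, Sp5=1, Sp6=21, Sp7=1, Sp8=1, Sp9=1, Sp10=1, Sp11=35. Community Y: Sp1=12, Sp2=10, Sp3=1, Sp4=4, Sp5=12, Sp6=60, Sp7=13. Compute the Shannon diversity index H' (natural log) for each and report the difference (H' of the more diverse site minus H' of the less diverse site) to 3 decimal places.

0.088

Community X: N=67, proportions 0.014925, 0.029851, 0.014925, 0.029851, 0.014925, 0.313433, 0.014925, 0.014925, 0.014925, 0.014925, 0.522388, giving H' = 1.351786 (working shown to 6 dp, full precision carried).
Community Y: N=112, proportions 0.107143, 0.089286, 0.008929, 0.035714, 0.107143, 0.535714, 0.116071, giving H' = 1.439804.
Difference = |1.351786 − 1.439804| = 0.088018, i.e. 0.088 to 3 decimal places.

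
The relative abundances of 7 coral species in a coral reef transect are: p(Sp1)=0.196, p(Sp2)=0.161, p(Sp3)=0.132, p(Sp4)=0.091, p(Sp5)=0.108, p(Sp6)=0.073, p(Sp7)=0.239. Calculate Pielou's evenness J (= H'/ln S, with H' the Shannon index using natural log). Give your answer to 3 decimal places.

0.962

H' = −Σ pᵢ ln pᵢ = −((-0.31941) + (-0.29404) + (-0.26729) + (-0.21812) + (-0.24037) + (-0.19106) + (-0.34208)) = 1.87237 (working shown to 5 dp, full precision carried).
With S = 7 species, ln S = 1.94591, so J = 1.87237/1.94591 = 0.96221, i.e. 0.962 to 3 decimal places.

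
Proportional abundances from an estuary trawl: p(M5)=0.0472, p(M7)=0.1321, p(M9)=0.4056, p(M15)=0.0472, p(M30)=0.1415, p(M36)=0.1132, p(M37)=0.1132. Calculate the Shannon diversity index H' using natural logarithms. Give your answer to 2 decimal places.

Each pᵢ ln pᵢ term (working shown to 4 dp, full precision carried): 0.0472×(-3.0534)=-0.1441, 0.1321×(-2.0242)=-0.2674, 0.4056×(-0.9024)=-0.3660, 0.0472×(-3.0534)=-0.1441, 0.1415×(-1.9555)=-0.2767, 0.1132×(-2.1786)=-0.2466, 0.1132×(-2.1786)=-0.2466.
Sum = -1.6916, so H' = 1.69.

1.69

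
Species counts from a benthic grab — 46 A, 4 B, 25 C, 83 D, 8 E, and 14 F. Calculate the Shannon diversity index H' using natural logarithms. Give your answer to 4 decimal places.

Total N = 46+4+25+83+8+14 = 180, so the proportions are 0.255556, 0.022222, 0.138889, 0.461111, 0.044444, 0.077778 (working shown to 6 dp, full precision carried).
Each pᵢ ln pᵢ term: 0.255556×(-1.364315)=-0.348658, 0.022222×(-3.806662)=-0.084592, 0.138889×(-1.974081)=-0.274178, 0.461111×(-0.774116)=-0.356954, 0.044444×(-3.113515)=-0.138378, 0.077778×(-2.553900)=-0.198637.
Sum = -1.401398, so H' = 1.4014.

1.4014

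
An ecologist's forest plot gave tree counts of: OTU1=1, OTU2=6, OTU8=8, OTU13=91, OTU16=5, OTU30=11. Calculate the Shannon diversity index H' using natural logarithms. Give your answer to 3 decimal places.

0.933

Total N = 1+6+8+91+5+11 = 122, so the proportions are 0.0082, 0.04918, 0.06557, 0.7459, 0.04098, 0.09016 (working shown to 5 dp, full precision carried).
Each pᵢ ln pᵢ term: 0.0082×(-4.80402)=-0.03938, 0.04918×(-3.01226)=-0.14814, 0.06557×(-2.72458)=-0.17866, 0.7459×(-0.29316)=-0.21867, 0.04098×(-3.19458)=-0.13093, 0.09016×(-2.40613)=-0.21695.
Sum = -0.93272, so H' = 0.933.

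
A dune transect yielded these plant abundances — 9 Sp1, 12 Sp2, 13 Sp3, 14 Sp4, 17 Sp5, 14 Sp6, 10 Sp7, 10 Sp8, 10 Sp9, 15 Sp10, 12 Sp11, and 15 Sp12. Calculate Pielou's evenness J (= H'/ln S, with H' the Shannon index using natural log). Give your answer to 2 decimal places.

0.99

Total N = 9+12+13+14+17+14+10+10+10+15+12+15 = 151, so the proportions are 0.0596, 0.0795, 0.0861, 0.0927, 0.1126, 0.0927, 0.0662, 0.0662, 0.0662, 0.0993, 0.0795, 0.0993 (working shown to 4 dp, full precision carried).
H' = −Σ pᵢ ln pᵢ = −((-0.1681) + (-0.2012) + (-0.2111) + (-0.2205) + (-0.2459) + (-0.2205) + (-0.1798) + (-0.1798) + (-0.1798) + (-0.2294) + (-0.2012) + (-0.2294)) = 2.4667.
With S = 12 species, ln S = 2.4849, so J = 2.4667/2.4849 = 0.9927, i.e. 0.99 to 2 decimal places.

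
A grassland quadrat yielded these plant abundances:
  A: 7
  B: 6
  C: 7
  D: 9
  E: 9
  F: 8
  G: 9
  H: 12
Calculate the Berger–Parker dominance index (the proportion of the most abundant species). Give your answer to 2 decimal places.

0.18

Total N = 7+6+7+9+9+8+9+12 = 67, so the proportions are 0.1045, 0.0896, 0.1045, 0.1343, 0.1343, 0.1194, 0.1343, 0.1791 (working shown to 4 dp, full precision carried).
The largest proportion is 0.1791, i.e. d = 0.18 to 2 decimal places.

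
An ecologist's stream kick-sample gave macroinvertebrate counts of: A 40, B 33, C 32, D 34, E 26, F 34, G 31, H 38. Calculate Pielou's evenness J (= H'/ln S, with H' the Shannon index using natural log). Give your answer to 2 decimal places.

Total N = 40+33+32+34+26+34+31+38 = 268, so the proportions are 0.1493, 0.1231, 0.1194, 0.1269, 0.097, 0.1269, 0.1157, 0.1418 (working shown to 4 dp, full precision carried).
H' = −Σ pᵢ ln pᵢ = −((-0.2839) + (-0.2579) + (-0.2538) + (-0.2619) + (-0.2263) + (-0.2619) + (-0.2495) + (-0.2770)) = 2.0722.
With S = 8 species, ln S = 2.0794, so J = 2.0722/2.0794 = 0.9965, i.e. 1.00 to 2 decimal places.

1.00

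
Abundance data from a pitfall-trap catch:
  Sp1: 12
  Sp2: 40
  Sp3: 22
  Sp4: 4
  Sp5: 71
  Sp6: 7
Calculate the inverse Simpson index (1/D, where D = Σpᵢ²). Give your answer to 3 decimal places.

3.318

Total N = 12+40+22+4+71+7 = 156, so the proportions are 0.0769231, 0.2564103, 0.1410256, 0.025641, 0.4551282, 0.0448718 (working shown to 7 dp, full precision carried).
D = 0.0769231² + 0.2564103² + 0.1410256² + 0.025641² + 0.4551282² + 0.0448718² = 0.0059172 + 0.0657462 + 0.0198882 + 0.0006575 + 0.2071417 + 0.0020135 = 0.3013642.
So 1/D = 3.31824, i.e. 3.318 to 3 decimal places.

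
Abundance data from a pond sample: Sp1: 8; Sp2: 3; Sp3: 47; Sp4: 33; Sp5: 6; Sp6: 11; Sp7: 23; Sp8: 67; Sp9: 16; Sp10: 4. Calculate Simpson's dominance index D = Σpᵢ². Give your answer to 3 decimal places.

0.186

Total N = 8+3+47+33+6+11+23+67+16+4 = 218, so the proportions are 0.0367, 0.01376, 0.2156, 0.15138, 0.02752, 0.05046, 0.1055, 0.30734, 0.07339, 0.01835 (working shown to 5 dp, full precision carried).
D = 0.0367² + 0.01376² + 0.2156² + 0.15138² + 0.02752² + 0.05046² + 0.1055² + 0.30734² + 0.07339² + 0.01835² = 0.00135 + 0.00019 + 0.04648 + 0.02291 + 0.00076 + 0.00255 + 0.01113 + 0.09446 + 0.00539 + 0.00034 = 0.18555.
To 3 decimal places, D = 0.186.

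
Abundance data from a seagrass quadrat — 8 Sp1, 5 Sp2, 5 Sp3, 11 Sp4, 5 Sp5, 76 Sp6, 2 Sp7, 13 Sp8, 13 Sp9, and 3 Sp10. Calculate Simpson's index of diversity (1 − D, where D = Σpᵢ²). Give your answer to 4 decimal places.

0.6787

Total N = 8+5+5+11+5+76+2+13+13+3 = 141, so the proportions are 0.056738, 0.035461, 0.035461, 0.078014, 0.035461, 0.539007, 0.014184, 0.092199, 0.092199, 0.021277 (working shown to 6 dp, full precision carried).
D = 0.056738² + 0.035461² + 0.035461² + 0.078014² + 0.035461² + 0.539007² + 0.014184² + 0.092199² + 0.092199² + 0.021277² = 0.003219 + 0.001257 + 0.001257 + 0.006086 + 0.001257 + 0.290529 + 0.000201 + 0.008501 + 0.008501 + 0.000453 = 0.321262.
So 1 − D = 0.678738, i.e. 0.6787 to 4 decimal places.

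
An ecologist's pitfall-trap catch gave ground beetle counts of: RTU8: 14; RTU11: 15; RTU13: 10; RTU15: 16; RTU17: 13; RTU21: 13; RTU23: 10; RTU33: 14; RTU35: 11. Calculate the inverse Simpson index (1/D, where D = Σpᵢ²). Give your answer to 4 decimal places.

8.7833

Total N = 14+15+10+16+13+13+10+14+11 = 116, so the proportions are 0.12068966, 0.12931034, 0.0862069, 0.13793103, 0.11206897, 0.11206897, 0.0862069, 0.12068966, 0.09482759 (working shown to 8 dp, full precision carried).
D = 0.12068966² + 0.12931034² + 0.0862069² + 0.13793103² + 0.11206897² + 0.11206897² + 0.0862069² + 0.12068966² + 0.09482759² = 0.01456599 + 0.01672117 + 0.00743163 + 0.01902497 + 0.01255945 + 0.01255945 + 0.00743163 + 0.01456599 + 0.00899227 = 0.11385256.
So 1/D = 8.783290, i.e. 8.7833 to 4 decimal places.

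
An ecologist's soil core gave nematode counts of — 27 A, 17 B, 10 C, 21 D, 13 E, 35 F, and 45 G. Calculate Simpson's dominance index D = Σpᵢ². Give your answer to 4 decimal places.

0.1764

Total N = 27+17+10+21+13+35+45 = 168, so the proportions are 0.160714, 0.10119, 0.059524, 0.125, 0.077381, 0.208333, 0.267857 (working shown to 6 dp, full precision carried).
D = 0.160714² + 0.10119² + 0.059524² + 0.125² + 0.077381² + 0.208333² + 0.267857² = 0.025829 + 0.010240 + 0.003543 + 0.015625 + 0.005988 + 0.043403 + 0.071747 = 0.176375.
To 4 decimal places, D = 0.1764.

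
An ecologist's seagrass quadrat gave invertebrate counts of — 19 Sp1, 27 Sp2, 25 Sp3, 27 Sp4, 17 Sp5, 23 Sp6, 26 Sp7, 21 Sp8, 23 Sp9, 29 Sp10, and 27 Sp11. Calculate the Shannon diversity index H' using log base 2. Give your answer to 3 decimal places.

3.443

Total N = 19+27+25+27+17+23+26+21+23+29+27 = 264, so the proportions are 0.07197, 0.10227, 0.0947, 0.10227, 0.06439, 0.08712, 0.09848, 0.07955, 0.08712, 0.10985, 0.10227 (working shown to 5 dp, full precision carried).
Each pᵢ log₂ pᵢ term: 0.07197×(-3.79647)=-0.27323, 0.10227×(-3.28951)=-0.33643, 0.0947×(-3.40054)=-0.32202, 0.10227×(-3.28951)=-0.33643, 0.06439×(-3.95693)=-0.25480, 0.08712×(-3.52083)=-0.30674, 0.09848×(-3.34395)=-0.32933, 0.07955×(-3.65208)=-0.29051, 0.08712×(-3.52083)=-0.30674, 0.10985×(-3.18641)=-0.35002, 0.10227×(-3.28951)=-0.33643.
Sum = -3.44267, so H' = 3.443.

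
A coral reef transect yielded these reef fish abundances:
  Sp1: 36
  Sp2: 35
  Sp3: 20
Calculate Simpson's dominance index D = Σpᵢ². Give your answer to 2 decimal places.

Total N = 36+35+20 = 91, so the proportions are 0.3956, 0.3846, 0.2198 (working shown to 4 dp, full precision carried).
D = 0.3956² + 0.3846² + 0.2198² = 0.1565 + 0.1479 + 0.0483 = 0.3527.
To 2 decimal places, D = 0.35.

0.35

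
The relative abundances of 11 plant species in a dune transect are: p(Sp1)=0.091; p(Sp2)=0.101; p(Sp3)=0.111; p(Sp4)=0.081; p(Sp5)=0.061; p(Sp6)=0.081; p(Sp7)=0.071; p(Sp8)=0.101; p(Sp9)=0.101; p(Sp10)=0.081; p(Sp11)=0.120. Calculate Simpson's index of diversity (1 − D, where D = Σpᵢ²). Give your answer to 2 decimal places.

D = 0.091² + 0.101² + 0.111² + 0.081² + 0.061² + 0.081² + 0.071² + 0.101² + 0.101² + 0.081² + 0.12² = 0.0083 + 0.0102 + 0.0123 + 0.0066 + 0.0037 + 0.0066 + 0.0050 + 0.0102 + 0.0102 + 0.0066 + 0.0144 = 0.0941 (working shown to 4 dp, full precision carried).
So 1 − D = 0.9060, i.e. 0.91 to 2 decimal places.

0.91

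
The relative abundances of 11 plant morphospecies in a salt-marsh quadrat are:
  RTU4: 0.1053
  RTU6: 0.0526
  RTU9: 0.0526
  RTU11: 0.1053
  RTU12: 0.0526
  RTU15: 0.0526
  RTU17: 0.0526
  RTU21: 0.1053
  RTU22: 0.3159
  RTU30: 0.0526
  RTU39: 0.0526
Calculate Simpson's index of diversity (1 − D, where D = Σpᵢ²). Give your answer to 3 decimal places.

D = 0.1053² + 0.0526² + 0.0526² + 0.1053² + 0.0526² + 0.0526² + 0.0526² + 0.1053² + 0.3159² + 0.0526² + 0.0526² = 0.01109 + 0.00277 + 0.00277 + 0.01109 + 0.00277 + 0.00277 + 0.00277 + 0.01109 + 0.09979 + 0.00277 + 0.00277 = 0.15242 (working shown to 5 dp, full precision carried).
So 1 − D = 0.84758, i.e. 0.848 to 3 decimal places.

0.848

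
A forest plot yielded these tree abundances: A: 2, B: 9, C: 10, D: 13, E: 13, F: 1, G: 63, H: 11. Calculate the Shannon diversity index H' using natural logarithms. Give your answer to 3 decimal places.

Total N = 2+9+10+13+13+1+63+11 = 122, so the proportions are 0.01639, 0.07377, 0.08197, 0.10656, 0.10656, 0.0082, 0.51639, 0.09016 (working shown to 5 dp, full precision carried).
Each pᵢ ln pᵢ term: 0.01639×(-4.11087)=-0.06739, 0.07377×(-2.60680)=-0.19230, 0.08197×(-2.50144)=-0.20504, 0.10656×(-2.23907)=-0.23859, 0.10656×(-2.23907)=-0.23859, 0.0082×(-4.80402)=-0.03938, 0.51639×(-0.66089)=-0.34128, 0.09016×(-2.40613)=-0.21695.
Sum = -1.53951, so H' = 1.540.

1.540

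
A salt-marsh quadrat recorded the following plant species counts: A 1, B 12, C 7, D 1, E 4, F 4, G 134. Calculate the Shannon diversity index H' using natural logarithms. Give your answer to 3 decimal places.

0.733

Total N = 1+12+7+1+4+4+134 = 163, so the proportions are 0.00613, 0.07362, 0.04294, 0.00613, 0.02454, 0.02454, 0.82209 (working shown to 5 dp, full precision carried).
Each pᵢ ln pᵢ term: 0.00613×(-5.09375)=-0.03125, 0.07362×(-2.60884)=-0.19206, 0.04294×(-3.14784)=-0.13518, 0.00613×(-5.09375)=-0.03125, 0.02454×(-3.70746)=-0.09098, 0.02454×(-3.70746)=-0.09098, 0.82209×(-0.19591)=-0.16106.
Sum = -0.73276, so H' = 0.733.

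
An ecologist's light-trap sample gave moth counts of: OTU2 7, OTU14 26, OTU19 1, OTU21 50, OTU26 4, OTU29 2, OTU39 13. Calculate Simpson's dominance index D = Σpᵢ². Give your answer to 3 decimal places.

Total N = 7+26+1+50+4+2+13 = 103, so the proportions are 0.06796, 0.25243, 0.00971, 0.48544, 0.03883, 0.01942, 0.12621 (working shown to 5 dp, full precision carried).
D = 0.06796² + 0.25243² + 0.00971² + 0.48544² + 0.03883² + 0.01942² + 0.12621² = 0.00462 + 0.06372 + 0.00009 + 0.23565 + 0.00151 + 0.00038 + 0.01593 = 0.32190.
To 3 decimal places, D = 0.322.

0.322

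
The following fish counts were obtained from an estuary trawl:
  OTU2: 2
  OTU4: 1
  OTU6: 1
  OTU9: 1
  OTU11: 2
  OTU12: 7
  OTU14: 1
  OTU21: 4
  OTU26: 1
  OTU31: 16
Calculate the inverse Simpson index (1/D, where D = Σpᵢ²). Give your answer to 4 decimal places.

Total N = 2+1+1+1+2+7+1+4+1+16 = 36, so the proportions are 0.05555556, 0.02777778, 0.02777778, 0.02777778, 0.05555556, 0.19444444, 0.02777778, 0.11111111, 0.02777778, 0.44444444 (working shown to 8 dp, full precision carried).
D = 0.05555556² + 0.02777778² + 0.02777778² + 0.02777778² + 0.05555556² + 0.19444444² + 0.02777778² + 0.11111111² + 0.02777778² + 0.44444444² = 0.00308642 + 0.00077160 + 0.00077160 + 0.00077160 + 0.00308642 + 0.03780864 + 0.00077160 + 0.01234568 + 0.00077160 + 0.19753086 = 0.25771605.
So 1/D = 3.880240, i.e. 3.8802 to 4 decimal places.

3.8802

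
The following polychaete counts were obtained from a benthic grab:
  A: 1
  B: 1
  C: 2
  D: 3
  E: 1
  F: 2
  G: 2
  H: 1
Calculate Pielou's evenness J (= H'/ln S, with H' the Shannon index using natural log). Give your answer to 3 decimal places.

0.958

Total N = 1+1+2+3+1+2+2+1 = 13, so the proportions are 0.07692, 0.07692, 0.15385, 0.23077, 0.07692, 0.15385, 0.15385, 0.07692 (working shown to 5 dp, full precision carried).
H' = −Σ pᵢ ln pᵢ = −((-0.19730) + (-0.19730) + (-0.28797) + (-0.33839) + (-0.19730) + (-0.28797) + (-0.28797) + (-0.19730)) = 1.99151.
With S = 8 species, ln S = 2.07944, so J = 1.99151/2.07944 = 0.95771, i.e. 0.958 to 3 decimal places.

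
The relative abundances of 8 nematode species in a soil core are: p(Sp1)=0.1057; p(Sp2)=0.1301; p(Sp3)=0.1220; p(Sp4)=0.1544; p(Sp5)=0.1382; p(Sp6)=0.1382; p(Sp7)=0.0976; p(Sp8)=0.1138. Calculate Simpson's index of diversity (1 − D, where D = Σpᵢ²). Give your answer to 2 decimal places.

0.87

D = 0.1057² + 0.1301² + 0.122² + 0.1544² + 0.1382² + 0.1382² + 0.0976² + 0.1138² = 0.0112 + 0.0169 + 0.0149 + 0.0238 + 0.0191 + 0.0191 + 0.0095 + 0.0130 = 0.1275 (working shown to 4 dp, full precision carried).
So 1 − D = 0.8725, i.e. 0.87 to 2 decimal places.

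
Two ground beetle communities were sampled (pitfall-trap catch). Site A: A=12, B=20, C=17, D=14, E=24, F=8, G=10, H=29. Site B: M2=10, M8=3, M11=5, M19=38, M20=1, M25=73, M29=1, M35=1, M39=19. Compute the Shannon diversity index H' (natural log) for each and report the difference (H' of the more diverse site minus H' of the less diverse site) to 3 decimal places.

Site A: N=134, proportions 0.08955, 0.14925, 0.12687, 0.10448, 0.1791, 0.0597, 0.07463, 0.21642, giving H' = 1.99910 (working shown to 5 dp, full precision carried).
Site B: N=151, proportions 0.06623, 0.01987, 0.03311, 0.25166, 0.00662, 0.48344, 0.00662, 0.00662, 0.12583, giving H' = 1.42956.
Difference = |1.99910 − 1.42956| = 0.56954, i.e. 0.570 to 3 decimal places.

0.570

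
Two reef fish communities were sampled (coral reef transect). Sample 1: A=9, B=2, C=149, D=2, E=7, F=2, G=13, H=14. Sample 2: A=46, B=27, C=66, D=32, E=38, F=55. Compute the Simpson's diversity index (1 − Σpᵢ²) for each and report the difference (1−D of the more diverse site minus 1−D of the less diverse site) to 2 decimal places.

0.40

Sample 1: N=198, proportions 0.0455, 0.0101, 0.7525, 0.0101, 0.0354, 0.0101, 0.0657, 0.0707, giving 1−D = 0.4208 (working shown to 4 dp, full precision carried).
Sample 2: N=264, proportions 0.1742, 0.1023, 0.25, 0.1212, 0.1439, 0.2083, giving 1−D = 0.8179.
Difference = |0.4208 − 0.8179| = 0.3971, i.e. 0.40 to 2 decimal places.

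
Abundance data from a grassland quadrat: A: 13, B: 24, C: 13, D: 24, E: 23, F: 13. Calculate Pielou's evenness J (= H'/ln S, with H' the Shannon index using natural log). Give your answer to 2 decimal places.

Total N = 13+24+13+24+23+13 = 110, so the proportions are 0.1182, 0.2182, 0.1182, 0.2182, 0.2091, 0.1182 (working shown to 4 dp, full precision carried).
H' = −Σ pᵢ ln pᵢ = −((-0.2524) + (-0.3322) + (-0.2524) + (-0.3322) + (-0.3272) + (-0.2524)) = 1.7487.
With S = 6 species, ln S = 1.7918, so J = 1.7487/1.7918 = 0.9760, i.e. 0.98 to 2 decimal places.

0.98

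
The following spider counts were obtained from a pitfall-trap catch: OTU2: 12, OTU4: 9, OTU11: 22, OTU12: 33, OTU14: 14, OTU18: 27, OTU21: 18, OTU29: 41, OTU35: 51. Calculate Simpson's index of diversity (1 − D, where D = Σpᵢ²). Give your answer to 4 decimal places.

Total N = 12+9+22+33+14+27+18+41+51 = 227, so the proportions are 0.052863, 0.039648, 0.096916, 0.145374, 0.061674, 0.118943, 0.079295, 0.180617, 0.22467 (working shown to 6 dp, full precision carried).
D = 0.052863² + 0.039648² + 0.096916² + 0.145374² + 0.061674² + 0.118943² + 0.079295² + 0.180617² + 0.22467² = 0.002795 + 0.001572 + 0.009393 + 0.021134 + 0.003804 + 0.014147 + 0.006288 + 0.032622 + 0.050476 = 0.142231.
So 1 − D = 0.857769, i.e. 0.8578 to 4 decimal places.

0.8578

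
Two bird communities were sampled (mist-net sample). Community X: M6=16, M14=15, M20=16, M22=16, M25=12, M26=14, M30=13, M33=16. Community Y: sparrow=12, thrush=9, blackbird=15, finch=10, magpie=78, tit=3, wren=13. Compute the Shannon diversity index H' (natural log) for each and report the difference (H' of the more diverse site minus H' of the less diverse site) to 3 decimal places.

0.631

Community X: N=118, proportions 0.135593, 0.127119, 0.135593, 0.135593, 0.101695, 0.118644, 0.110169, 0.135593, giving H' = 2.074274 (working shown to 6 dp, full precision carried).
Community Y: N=140, proportions 0.085714, 0.064286, 0.107143, 0.071429, 0.557143, 0.021429, 0.092857, giving H' = 1.443757.
Difference = |2.074274 − 1.443757| = 0.630517, i.e. 0.631 to 3 decimal places.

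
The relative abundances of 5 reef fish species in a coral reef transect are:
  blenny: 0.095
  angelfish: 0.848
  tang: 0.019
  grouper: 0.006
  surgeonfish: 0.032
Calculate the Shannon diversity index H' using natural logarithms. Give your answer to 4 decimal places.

0.5796

Each pᵢ ln pᵢ term (working shown to 6 dp, full precision carried): 0.095×(-2.353878)=-0.223618, 0.848×(-0.164875)=-0.139814, 0.019×(-3.963316)=-0.075303, 0.006×(-5.115996)=-0.030696, 0.032×(-3.442019)=-0.110145.
Sum = -0.579576, so H' = 0.5796.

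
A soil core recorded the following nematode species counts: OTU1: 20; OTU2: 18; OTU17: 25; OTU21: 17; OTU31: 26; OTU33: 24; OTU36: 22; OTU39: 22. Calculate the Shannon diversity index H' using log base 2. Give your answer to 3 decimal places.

Total N = 20+18+25+17+26+24+22+22 = 174, so the proportions are 0.11494, 0.10345, 0.14368, 0.0977, 0.14943, 0.13793, 0.12644, 0.12644 (working shown to 5 dp, full precision carried).
Each pᵢ log₂ pᵢ term: 0.11494×(-3.12102)=-0.35874, 0.10345×(-3.27302)=-0.33859, 0.14368×(-2.79909)=-0.40217, 0.0977×(-3.35548)=-0.32783, 0.14943×(-2.74250)=-0.40980, 0.13793×(-2.85798)=-0.39420, 0.12644×(-2.98351)=-0.37723, 0.12644×(-2.98351)=-0.37723.
Sum = -2.98578, so H' = 2.986.

2.986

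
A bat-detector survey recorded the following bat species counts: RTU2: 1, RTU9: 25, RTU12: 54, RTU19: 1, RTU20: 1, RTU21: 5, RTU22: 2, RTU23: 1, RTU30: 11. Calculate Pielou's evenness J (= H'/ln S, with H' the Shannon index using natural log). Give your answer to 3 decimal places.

Total N = 1+25+54+1+1+5+2+1+11 = 101, so the proportions are 0.0099, 0.24752, 0.53465, 0.0099, 0.0099, 0.0495, 0.0198, 0.0099, 0.10891 (working shown to 5 dp, full precision carried).
H' = −Σ pᵢ ln pᵢ = −((-0.04569) + (-0.34561) + (-0.33477) + (-0.04569) + (-0.04569) + (-0.14880) + (-0.07766) + (-0.04569) + (-0.24148)) = 1.33109.
With S = 9 species, ln S = 2.19722, so J = 1.33109/2.19722 = 0.60580, i.e. 0.606 to 3 decimal places.

0.606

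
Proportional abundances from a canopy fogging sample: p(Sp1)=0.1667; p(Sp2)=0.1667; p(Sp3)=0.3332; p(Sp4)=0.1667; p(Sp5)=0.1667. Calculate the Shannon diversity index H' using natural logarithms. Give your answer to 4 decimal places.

Each pᵢ ln pᵢ term (working shown to 6 dp, full precision carried): 0.1667×(-1.791559)=-0.298653, 0.1667×(-1.791559)=-0.298653, 0.3332×(-1.099012)=-0.366191, 0.1667×(-1.791559)=-0.298653, 0.1667×(-1.791559)=-0.298653.
Sum = -1.560803, so H' = 1.5608.

1.5608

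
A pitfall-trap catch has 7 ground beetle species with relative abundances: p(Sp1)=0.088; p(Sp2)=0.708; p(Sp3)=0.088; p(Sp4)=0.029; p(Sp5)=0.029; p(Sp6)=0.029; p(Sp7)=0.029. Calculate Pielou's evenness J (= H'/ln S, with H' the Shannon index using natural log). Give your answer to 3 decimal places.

0.557

H' = −Σ pᵢ ln pᵢ = −((-0.21388) + (-0.24448) + (-0.21388) + (-0.10267) + (-0.10267) + (-0.10267) + (-0.10267)) = 1.08293 (working shown to 5 dp, full precision carried).
With S = 7 species, ln S = 1.94591, so J = 1.08293/1.94591 = 0.55651, i.e. 0.557 to 3 decimal places.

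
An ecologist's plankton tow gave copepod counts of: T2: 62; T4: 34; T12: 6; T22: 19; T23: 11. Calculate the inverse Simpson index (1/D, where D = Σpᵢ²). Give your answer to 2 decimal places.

3.16

Total N = 62+34+6+19+11 = 132, so the proportions are 0.4697, 0.25758, 0.04545, 0.14394, 0.08333 (working shown to 5 dp, full precision carried).
D = 0.4697² + 0.25758² + 0.04545² + 0.14394² + 0.08333² = 0.22062 + 0.06635 + 0.00207 + 0.02072 + 0.00694 = 0.31669.
So 1/D = 3.1577, i.e. 3.16 to 2 decimal places.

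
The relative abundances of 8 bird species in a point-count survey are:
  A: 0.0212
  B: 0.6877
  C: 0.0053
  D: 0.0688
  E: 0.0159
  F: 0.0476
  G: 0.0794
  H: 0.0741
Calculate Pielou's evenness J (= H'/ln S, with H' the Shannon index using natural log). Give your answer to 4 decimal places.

H' = −Σ pᵢ ln pᵢ = −((-0.081700) + (-0.257477) + (-0.027772) + (-0.184147) + (-0.065849) + (-0.144938) + (-0.201141) + (-0.192833)) = 1.155856 (working shown to 6 dp, full precision carried).
With S = 8 species, ln S = 2.079442, so J = 1.155856/2.079442 = 0.555849, i.e. 0.5558 to 4 decimal places.

0.5558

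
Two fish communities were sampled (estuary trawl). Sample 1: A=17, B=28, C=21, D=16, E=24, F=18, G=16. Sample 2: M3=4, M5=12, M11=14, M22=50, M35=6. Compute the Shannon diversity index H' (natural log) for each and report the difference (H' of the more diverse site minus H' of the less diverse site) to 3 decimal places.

Sample 1: N=140, proportions 0.121429, 0.2, 0.15, 0.114286, 0.171429, 0.128571, 0.114286, giving H' = 1.924327 (working shown to 6 dp, full precision carried).
Sample 2: N=86, proportions 0.046512, 0.139535, 0.162791, 0.581395, 0.069767, giving H' = 1.214085.
Difference = |1.924327 − 1.214085| = 0.710242, i.e. 0.710 to 3 decimal places.

0.710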